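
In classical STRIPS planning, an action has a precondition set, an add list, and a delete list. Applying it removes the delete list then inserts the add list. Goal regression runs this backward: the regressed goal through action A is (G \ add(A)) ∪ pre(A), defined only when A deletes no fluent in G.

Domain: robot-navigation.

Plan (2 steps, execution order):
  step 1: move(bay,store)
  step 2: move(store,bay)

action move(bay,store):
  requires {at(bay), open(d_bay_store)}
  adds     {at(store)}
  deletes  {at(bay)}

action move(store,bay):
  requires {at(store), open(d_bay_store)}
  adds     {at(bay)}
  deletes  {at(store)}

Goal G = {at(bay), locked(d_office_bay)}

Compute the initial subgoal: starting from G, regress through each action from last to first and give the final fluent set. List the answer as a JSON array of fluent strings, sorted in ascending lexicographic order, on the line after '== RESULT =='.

Regress step by step:
  through step 2 (move(store,bay)): drop {at(bay)}, keep {locked(d_office_bay)}, require {at(store), open(d_bay_store)}
    → {at(store), locked(d_office_bay), open(d_bay_store)}
  through step 1 (move(bay,store)): drop {at(store)}, keep {locked(d_office_bay), open(d_bay_store)}, require {at(bay), open(d_bay_store)}
    → {at(bay), locked(d_office_bay), open(d_bay_store)}

== RESULT ==
["at(bay)", "locked(d_office_bay)", "open(d_bay_store)"]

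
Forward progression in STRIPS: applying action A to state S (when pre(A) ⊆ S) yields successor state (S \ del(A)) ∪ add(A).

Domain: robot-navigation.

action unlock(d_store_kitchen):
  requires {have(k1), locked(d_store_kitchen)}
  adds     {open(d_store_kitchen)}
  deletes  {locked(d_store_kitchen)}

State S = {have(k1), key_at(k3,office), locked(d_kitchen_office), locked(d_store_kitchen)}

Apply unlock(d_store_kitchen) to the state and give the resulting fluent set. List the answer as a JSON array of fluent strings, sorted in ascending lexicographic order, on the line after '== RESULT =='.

Compute (S \ del) ∪ add:
  pre ⊆ S: {have(k1), locked(d_store_kitchen)} ⊆ S  — applicable
  S \ del = {have(k1), key_at(k3,office), locked(d_kitchen_office)}
  ∪ add   = {have(k1), key_at(k3,office), locked(d_kitchen_office), open(d_store_kitchen)}

== RESULT ==
["have(k1)", "key_at(k3,office)", "locked(d_kitchen_office)", "open(d_store_kitchen)"]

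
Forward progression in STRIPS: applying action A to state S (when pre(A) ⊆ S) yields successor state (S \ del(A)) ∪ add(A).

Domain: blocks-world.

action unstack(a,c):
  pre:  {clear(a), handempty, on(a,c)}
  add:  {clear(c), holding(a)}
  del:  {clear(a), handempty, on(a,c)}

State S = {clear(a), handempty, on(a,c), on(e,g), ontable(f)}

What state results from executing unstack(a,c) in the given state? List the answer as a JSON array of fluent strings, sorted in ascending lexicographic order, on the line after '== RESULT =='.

Progress:
  pre ⊆ S: {clear(a), handempty, on(a,c)} ⊆ S  — applicable
  S \ del = {on(e,g), ontable(f)}
  ∪ add   = {clear(c), holding(a), on(e,g), ontable(f)}

== RESULT ==
["clear(c)", "holding(a)", "on(e,g)", "ontable(f)"]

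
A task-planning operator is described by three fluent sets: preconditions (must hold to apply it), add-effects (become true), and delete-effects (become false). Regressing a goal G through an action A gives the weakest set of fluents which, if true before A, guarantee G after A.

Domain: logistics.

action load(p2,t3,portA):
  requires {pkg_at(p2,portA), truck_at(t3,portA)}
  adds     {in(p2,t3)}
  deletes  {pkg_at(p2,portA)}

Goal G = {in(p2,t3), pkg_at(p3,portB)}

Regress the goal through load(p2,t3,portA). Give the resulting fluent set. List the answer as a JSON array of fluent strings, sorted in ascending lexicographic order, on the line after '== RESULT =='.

Compute (G \ add) ∪ pre:
  G ∩ del = {}  (empty — regression defined)
  G \ add = {in(p2,t3), pkg_at(p3,portB)} \ {in(p2,t3)} = {pkg_at(p3,portB)}
  ∪ pre   = {pkg_at(p3,portB)} ∪ {pkg_at(p2,portA), truck_at(t3,portA)}
          = {pkg_at(p2,portA), pkg_at(p3,portB), truck_at(t3,portA)}

== RESULT ==
["pkg_at(p2,portA)", "pkg_at(p3,portB)", "truck_at(t3,portA)"]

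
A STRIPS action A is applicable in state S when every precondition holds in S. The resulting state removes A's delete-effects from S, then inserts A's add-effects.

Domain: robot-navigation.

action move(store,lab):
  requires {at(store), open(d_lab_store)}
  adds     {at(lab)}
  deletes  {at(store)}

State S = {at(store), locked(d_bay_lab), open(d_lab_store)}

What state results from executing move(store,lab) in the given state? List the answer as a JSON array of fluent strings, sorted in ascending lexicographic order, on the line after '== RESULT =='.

Progress:
  pre ⊆ S: {at(store), open(d_lab_store)} ⊆ S  — applicable
  S \ del = {locked(d_bay_lab), open(d_lab_store)}
  ∪ add   = {at(lab), locked(d_bay_lab), open(d_lab_store)}

== RESULT ==
["at(lab)", "locked(d_bay_lab)", "open(d_lab_store)"]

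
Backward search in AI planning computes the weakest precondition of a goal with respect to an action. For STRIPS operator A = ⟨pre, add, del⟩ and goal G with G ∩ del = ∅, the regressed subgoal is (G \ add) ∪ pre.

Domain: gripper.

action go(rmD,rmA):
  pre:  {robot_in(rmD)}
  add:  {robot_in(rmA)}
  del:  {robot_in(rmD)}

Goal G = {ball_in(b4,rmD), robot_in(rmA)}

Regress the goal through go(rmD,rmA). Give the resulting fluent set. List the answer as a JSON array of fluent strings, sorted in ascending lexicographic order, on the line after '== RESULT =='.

Compute (G \ add) ∪ pre:
  G ∩ del = {}  (empty — regression defined)
  G \ add = {ball_in(b4,rmD), robot_in(rmA)} \ {robot_in(rmA)} = {ball_in(b4,rmD)}
  ∪ pre   = {ball_in(b4,rmD)} ∪ {robot_in(rmD)}
          = {ball_in(b4,rmD), robot_in(rmD)}

== RESULT ==
["ball_in(b4,rmD)", "robot_in(rmD)"]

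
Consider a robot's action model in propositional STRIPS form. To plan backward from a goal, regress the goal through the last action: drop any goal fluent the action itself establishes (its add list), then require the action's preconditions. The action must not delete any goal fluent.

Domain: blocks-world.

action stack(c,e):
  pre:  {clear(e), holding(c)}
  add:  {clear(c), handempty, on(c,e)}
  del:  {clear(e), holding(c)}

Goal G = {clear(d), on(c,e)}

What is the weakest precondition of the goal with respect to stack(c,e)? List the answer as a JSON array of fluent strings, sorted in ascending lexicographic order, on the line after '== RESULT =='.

Compute (G \ add) ∪ pre:
  G ∩ del = {}  (empty — regression defined)
  G \ add = {clear(d), on(c,e)} \ {clear(c), handempty, on(c,e)} = {clear(d)}
  ∪ pre   = {clear(d)} ∪ {clear(e), holding(c)}
          = {clear(d), clear(e), holding(c)}

== RESULT ==
["clear(d)", "clear(e)", "holding(c)"]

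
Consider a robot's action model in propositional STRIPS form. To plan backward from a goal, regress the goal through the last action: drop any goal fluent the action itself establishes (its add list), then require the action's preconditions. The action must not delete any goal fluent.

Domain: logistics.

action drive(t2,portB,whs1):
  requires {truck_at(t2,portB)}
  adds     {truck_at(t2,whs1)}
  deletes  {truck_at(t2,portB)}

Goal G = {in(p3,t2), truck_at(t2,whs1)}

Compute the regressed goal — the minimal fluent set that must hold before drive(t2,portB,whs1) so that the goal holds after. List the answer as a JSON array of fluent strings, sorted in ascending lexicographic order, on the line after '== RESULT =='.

Compute (G \ add) ∪ pre:
  G ∩ del = {}  (empty — regression defined)
  G \ add = {in(p3,t2), truck_at(t2,whs1)} \ {truck_at(t2,whs1)} = {in(p3,t2)}
  ∪ pre   = {in(p3,t2)} ∪ {truck_at(t2,portB)}
          = {in(p3,t2), truck_at(t2,portB)}

== RESULT ==
["in(p3,t2)", "truck_at(t2,portB)"]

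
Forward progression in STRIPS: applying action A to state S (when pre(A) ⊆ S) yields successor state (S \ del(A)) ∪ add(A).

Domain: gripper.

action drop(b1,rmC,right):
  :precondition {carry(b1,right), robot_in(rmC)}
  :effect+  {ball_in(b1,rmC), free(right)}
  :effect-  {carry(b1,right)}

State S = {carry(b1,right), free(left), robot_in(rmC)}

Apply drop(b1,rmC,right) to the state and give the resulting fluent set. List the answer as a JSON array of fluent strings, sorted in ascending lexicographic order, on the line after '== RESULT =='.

Compute (S \ del) ∪ add:
  pre ⊆ S: {carry(b1,right), robot_in(rmC)} ⊆ S  — applicable
  S \ del = {free(left), robot_in(rmC)}
  ∪ add   = {ball_in(b1,rmC), free(left), free(right), robot_in(rmC)}

== RESULT ==
["ball_in(b1,rmC)", "free(left)", "free(right)", "robot_in(rmC)"]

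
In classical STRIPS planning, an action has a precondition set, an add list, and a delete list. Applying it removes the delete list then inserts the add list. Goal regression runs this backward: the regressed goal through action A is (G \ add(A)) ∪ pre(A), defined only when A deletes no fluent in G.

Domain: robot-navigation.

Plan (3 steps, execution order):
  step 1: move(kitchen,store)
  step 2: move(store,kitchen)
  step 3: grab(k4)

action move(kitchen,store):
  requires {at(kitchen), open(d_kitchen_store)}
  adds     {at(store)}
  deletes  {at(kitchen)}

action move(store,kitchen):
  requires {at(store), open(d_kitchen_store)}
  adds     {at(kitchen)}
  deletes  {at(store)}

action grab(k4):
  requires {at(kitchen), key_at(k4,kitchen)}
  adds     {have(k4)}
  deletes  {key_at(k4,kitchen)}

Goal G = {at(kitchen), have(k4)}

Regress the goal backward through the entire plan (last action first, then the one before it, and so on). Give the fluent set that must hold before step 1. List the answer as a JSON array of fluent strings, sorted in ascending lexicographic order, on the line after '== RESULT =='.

Work backward from the goal:
  through step 3 (grab(k4)): drop {have(k4)}, keep {at(kitchen)}, require {at(kitchen), key_at(k4,kitchen)}
    → {at(kitchen), key_at(k4,kitchen)}
  through step 2 (move(store,kitchen)): drop {at(kitchen)}, keep {key_at(k4,kitchen)}, require {at(store), open(d_kitchen_store)}
    → {at(store), key_at(k4,kitchen), open(d_kitchen_store)}
  through step 1 (move(kitchen,store)): drop {at(store)}, keep {key_at(k4,kitchen), open(d_kitchen_store)}, require {at(kitchen), open(d_kitchen_store)}
    → {at(kitchen), key_at(k4,kitchen), open(d_kitchen_store)}

== RESULT ==
["at(kitchen)", "key_at(k4,kitchen)", "open(d_kitchen_store)"]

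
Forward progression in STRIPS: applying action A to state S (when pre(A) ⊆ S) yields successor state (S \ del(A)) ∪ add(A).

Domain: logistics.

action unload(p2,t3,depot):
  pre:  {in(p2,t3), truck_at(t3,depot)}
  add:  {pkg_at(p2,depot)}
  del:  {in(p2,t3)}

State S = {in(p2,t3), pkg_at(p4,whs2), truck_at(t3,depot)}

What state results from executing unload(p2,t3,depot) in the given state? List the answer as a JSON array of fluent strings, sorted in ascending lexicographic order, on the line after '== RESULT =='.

Compute (S \ del) ∪ add:
  pre ⊆ S: {in(p2,t3), truck_at(t3,depot)} ⊆ S  — applicable
  S \ del = {pkg_at(p4,whs2), truck_at(t3,depot)}
  ∪ add   = {pkg_at(p2,depot), pkg_at(p4,whs2), truck_at(t3,depot)}

== RESULT ==
["pkg_at(p2,depot)", "pkg_at(p4,whs2)", "truck_at(t3,depot)"]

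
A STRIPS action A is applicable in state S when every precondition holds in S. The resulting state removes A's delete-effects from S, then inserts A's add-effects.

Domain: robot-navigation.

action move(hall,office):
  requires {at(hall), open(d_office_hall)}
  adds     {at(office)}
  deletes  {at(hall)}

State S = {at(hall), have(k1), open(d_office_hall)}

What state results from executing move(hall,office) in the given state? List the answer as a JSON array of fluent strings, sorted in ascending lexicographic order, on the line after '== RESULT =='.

Progress:
  pre ⊆ S: {at(hall), open(d_office_hall)} ⊆ S  — applicable
  S \ del = {have(k1), open(d_office_hall)}
  ∪ add   = {at(office), have(k1), open(d_office_hall)}

== RESULT ==
["at(office)", "have(k1)", "open(d_office_hall)"]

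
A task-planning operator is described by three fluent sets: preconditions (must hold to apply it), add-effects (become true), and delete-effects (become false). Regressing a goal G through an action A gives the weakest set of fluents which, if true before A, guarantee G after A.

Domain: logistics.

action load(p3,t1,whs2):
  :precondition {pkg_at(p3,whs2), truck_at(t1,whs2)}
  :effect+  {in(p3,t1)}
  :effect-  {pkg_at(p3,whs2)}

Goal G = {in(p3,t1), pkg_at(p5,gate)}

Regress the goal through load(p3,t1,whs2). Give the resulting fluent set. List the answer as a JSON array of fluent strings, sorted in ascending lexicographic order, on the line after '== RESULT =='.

Compute (G \ add) ∪ pre:
  G ∩ del = {}  (empty — regression defined)
  G \ add = {in(p3,t1), pkg_at(p5,gate)} \ {in(p3,t1)} = {pkg_at(p5,gate)}
  ∪ pre   = {pkg_at(p5,gate)} ∪ {pkg_at(p3,whs2), truck_at(t1,whs2)}
          = {pkg_at(p3,whs2), pkg_at(p5,gate), truck_at(t1,whs2)}

== RESULT ==
["pkg_at(p3,whs2)", "pkg_at(p5,gate)", "truck_at(t1,whs2)"]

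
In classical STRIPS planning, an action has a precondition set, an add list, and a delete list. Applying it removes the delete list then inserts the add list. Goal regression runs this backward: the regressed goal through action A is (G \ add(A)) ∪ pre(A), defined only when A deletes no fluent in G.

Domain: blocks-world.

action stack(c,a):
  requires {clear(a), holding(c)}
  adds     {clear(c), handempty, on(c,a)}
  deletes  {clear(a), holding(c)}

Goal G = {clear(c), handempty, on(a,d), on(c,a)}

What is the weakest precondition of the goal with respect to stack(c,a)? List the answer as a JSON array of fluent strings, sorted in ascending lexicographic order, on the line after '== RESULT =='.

Compute (G \ add) ∪ pre:
  G ∩ del = {}  (empty — regression defined)
  G \ add = {clear(c), handempty, on(a,d), on(c,a)} \ {clear(c), handempty, on(c,a)} = {on(a,d)}
  ∪ pre   = {on(a,d)} ∪ {clear(a), holding(c)}
          = {clear(a), holding(c), on(a,d)}

== RESULT ==
["clear(a)", "holding(c)", "on(a,d)"]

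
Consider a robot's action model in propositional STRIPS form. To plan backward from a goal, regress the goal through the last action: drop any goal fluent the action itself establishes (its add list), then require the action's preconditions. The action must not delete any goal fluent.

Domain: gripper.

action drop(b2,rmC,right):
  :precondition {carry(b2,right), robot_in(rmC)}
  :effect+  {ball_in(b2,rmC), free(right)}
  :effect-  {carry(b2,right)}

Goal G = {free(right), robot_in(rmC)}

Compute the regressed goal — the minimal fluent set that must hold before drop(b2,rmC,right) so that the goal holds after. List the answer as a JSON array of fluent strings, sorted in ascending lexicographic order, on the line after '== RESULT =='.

Compute (G \ add) ∪ pre:
  G ∩ del = {}  (empty — regression defined)
  G \ add = {free(right), robot_in(rmC)} \ {ball_in(b2,rmC), free(right)} = {robot_in(rmC)}
  ∪ pre   = {robot_in(rmC)} ∪ {carry(b2,right), robot_in(rmC)}
          = {carry(b2,right), robot_in(rmC)}

== RESULT ==
["carry(b2,right)", "robot_in(rmC)"]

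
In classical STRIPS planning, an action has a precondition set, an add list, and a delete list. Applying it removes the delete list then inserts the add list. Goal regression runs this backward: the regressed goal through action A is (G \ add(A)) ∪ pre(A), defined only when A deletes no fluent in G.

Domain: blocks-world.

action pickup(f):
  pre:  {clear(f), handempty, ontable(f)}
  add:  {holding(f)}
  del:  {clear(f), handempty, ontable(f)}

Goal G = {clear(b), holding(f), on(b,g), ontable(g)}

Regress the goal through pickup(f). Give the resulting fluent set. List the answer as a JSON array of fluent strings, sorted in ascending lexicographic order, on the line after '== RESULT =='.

Compute (G \ add) ∪ pre:
  G ∩ del = {}  (empty — regression defined)
  G \ add = {clear(b), holding(f), on(b,g), ontable(g)} \ {holding(f)} = {clear(b), on(b,g), ontable(g)}
  ∪ pre   = {clear(b), on(b,g), ontable(g)} ∪ {clear(f), handempty, ontable(f)}
          = {clear(b), clear(f), handempty, on(b,g), ontable(f), ontable(g)}

== RESULT ==
["clear(b)", "clear(f)", "handempty", "on(b,g)", "ontable(f)", "ontable(g)"]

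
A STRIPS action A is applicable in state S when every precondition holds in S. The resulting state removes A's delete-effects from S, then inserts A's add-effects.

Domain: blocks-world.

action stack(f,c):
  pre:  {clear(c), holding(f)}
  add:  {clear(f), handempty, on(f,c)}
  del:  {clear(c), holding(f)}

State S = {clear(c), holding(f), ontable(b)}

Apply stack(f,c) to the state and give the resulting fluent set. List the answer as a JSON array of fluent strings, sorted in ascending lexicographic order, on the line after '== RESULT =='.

Progress:
  pre ⊆ S: {clear(c), holding(f)} ⊆ S  — applicable
  S \ del = {ontable(b)}
  ∪ add   = {clear(f), handempty, on(f,c), ontable(b)}

== RESULT ==
["clear(f)", "handempty", "on(f,c)", "ontable(b)"]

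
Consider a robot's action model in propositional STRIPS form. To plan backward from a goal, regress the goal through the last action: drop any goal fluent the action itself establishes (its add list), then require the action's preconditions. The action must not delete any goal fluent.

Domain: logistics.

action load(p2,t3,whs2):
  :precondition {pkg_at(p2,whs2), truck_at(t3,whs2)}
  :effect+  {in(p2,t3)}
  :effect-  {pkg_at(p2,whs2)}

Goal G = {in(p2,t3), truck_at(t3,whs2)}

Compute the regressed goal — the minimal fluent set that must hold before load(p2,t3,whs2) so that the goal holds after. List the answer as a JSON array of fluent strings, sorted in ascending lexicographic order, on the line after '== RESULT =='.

Regress:
  G ∩ del = {}  (empty — regression defined)
  G \ add = {in(p2,t3), truck_at(t3,whs2)} \ {in(p2,t3)} = {truck_at(t3,whs2)}
  ∪ pre   = {truck_at(t3,whs2)} ∪ {pkg_at(p2,whs2), truck_at(t3,whs2)}
          = {pkg_at(p2,whs2), truck_at(t3,whs2)}

== RESULT ==
["pkg_at(p2,whs2)", "truck_at(t3,whs2)"]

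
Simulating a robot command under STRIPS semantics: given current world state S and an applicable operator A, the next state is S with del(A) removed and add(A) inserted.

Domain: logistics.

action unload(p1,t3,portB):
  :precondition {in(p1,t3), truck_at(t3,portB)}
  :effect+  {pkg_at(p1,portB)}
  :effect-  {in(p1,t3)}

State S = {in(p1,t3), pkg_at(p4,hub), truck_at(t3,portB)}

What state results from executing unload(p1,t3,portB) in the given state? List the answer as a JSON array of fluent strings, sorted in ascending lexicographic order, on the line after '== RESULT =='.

Progress:
  pre ⊆ S: {in(p1,t3), truck_at(t3,portB)} ⊆ S  — applicable
  S \ del = {pkg_at(p4,hub), truck_at(t3,portB)}
  ∪ add   = {pkg_at(p1,portB), pkg_at(p4,hub), truck_at(t3,portB)}

== RESULT ==
["pkg_at(p1,portB)", "pkg_at(p4,hub)", "truck_at(t3,portB)"]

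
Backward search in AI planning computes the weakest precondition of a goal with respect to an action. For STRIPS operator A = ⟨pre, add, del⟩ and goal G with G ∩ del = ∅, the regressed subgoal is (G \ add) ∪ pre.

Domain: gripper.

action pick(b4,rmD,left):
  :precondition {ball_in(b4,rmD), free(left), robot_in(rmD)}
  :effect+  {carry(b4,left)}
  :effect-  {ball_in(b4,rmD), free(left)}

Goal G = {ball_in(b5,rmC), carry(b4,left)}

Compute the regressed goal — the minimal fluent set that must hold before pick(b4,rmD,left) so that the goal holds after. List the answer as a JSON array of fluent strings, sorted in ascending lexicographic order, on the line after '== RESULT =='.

Compute (G \ add) ∪ pre:
  G ∩ del = {}  (empty — regression defined)
  G \ add = {ball_in(b5,rmC), carry(b4,left)} \ {carry(b4,left)} = {ball_in(b5,rmC)}
  ∪ pre   = {ball_in(b5,rmC)} ∪ {ball_in(b4,rmD), free(left), robot_in(rmD)}
          = {ball_in(b4,rmD), ball_in(b5,rmC), free(left), robot_in(rmD)}

== RESULT ==
["ball_in(b4,rmD)", "ball_in(b5,rmC)", "free(left)", "robot_in(rmD)"]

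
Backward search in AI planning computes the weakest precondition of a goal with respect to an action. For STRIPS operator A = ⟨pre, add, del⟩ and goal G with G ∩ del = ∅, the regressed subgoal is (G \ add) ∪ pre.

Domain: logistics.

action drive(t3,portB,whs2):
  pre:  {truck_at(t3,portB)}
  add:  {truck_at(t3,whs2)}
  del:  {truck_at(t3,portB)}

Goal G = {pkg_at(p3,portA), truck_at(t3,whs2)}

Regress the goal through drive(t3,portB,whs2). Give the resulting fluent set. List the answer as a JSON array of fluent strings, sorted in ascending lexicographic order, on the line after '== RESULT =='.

Regress:
  G ∩ del = {}  (empty — regression defined)
  G \ add = {pkg_at(p3,portA), truck_at(t3,whs2)} \ {truck_at(t3,whs2)} = {pkg_at(p3,portA)}
  ∪ pre   = {pkg_at(p3,portA)} ∪ {truck_at(t3,portB)}
          = {pkg_at(p3,portA), truck_at(t3,portB)}

== RESULT ==
["pkg_at(p3,portA)", "truck_at(t3,portB)"]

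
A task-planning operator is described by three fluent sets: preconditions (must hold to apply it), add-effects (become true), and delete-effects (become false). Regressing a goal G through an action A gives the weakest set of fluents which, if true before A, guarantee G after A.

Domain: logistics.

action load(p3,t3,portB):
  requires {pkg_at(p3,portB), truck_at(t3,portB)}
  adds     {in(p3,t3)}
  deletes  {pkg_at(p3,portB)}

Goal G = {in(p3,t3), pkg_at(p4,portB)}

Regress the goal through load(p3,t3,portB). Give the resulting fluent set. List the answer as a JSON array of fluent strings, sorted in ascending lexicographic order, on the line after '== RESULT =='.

Regress:
  G ∩ del = {}  (empty — regression defined)
  G \ add = {in(p3,t3), pkg_at(p4,portB)} \ {in(p3,t3)} = {pkg_at(p4,portB)}
  ∪ pre   = {pkg_at(p4,portB)} ∪ {pkg_at(p3,portB), truck_at(t3,portB)}
          = {pkg_at(p3,portB), pkg_at(p4,portB), truck_at(t3,portB)}

== RESULT ==
["pkg_at(p3,portB)", "pkg_at(p4,portB)", "truck_at(t3,portB)"]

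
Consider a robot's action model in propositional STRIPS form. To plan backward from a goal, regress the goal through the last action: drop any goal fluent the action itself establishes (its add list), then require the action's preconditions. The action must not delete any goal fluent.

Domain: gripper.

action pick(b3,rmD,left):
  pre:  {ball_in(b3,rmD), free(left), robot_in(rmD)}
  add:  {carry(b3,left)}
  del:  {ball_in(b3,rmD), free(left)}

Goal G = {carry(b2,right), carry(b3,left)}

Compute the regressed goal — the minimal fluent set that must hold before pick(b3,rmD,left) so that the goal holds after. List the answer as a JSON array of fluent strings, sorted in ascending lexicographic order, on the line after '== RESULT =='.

Regress:
  G ∩ del = {}  (empty — regression defined)
  G \ add = {carry(b2,right), carry(b3,left)} \ {carry(b3,left)} = {carry(b2,right)}
  ∪ pre   = {carry(b2,right)} ∪ {ball_in(b3,rmD), free(left), robot_in(rmD)}
          = {ball_in(b3,rmD), carry(b2,right), free(left), robot_in(rmD)}

== RESULT ==
["ball_in(b3,rmD)", "carry(b2,right)", "free(left)", "robot_in(rmD)"]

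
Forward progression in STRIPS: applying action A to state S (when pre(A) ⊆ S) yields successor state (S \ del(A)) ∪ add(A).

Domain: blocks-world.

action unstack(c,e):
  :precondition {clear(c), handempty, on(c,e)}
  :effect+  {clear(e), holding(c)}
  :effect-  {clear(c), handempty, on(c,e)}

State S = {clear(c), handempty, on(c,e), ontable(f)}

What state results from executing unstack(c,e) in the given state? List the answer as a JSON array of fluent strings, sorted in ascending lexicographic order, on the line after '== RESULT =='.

Progress:
  pre ⊆ S: {clear(c), handempty, on(c,e)} ⊆ S  — applicable
  S \ del = {ontable(f)}
  ∪ add   = {clear(e), holding(c), ontable(f)}

== RESULT ==
["clear(e)", "holding(c)", "ontable(f)"]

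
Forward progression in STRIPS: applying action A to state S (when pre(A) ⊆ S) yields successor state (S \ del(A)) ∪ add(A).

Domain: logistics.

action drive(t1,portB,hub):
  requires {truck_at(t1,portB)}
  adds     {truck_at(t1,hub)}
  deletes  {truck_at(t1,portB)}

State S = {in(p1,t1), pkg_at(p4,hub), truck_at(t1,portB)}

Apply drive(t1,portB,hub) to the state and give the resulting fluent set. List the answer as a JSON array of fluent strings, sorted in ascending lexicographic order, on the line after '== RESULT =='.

Compute (S \ del) ∪ add:
  pre ⊆ S: {truck_at(t1,portB)} ⊆ S  — applicable
  S \ del = {in(p1,t1), pkg_at(p4,hub)}
  ∪ add   = {in(p1,t1), pkg_at(p4,hub), truck_at(t1,hub)}

== RESULT ==
["in(p1,t1)", "pkg_at(p4,hub)", "truck_at(t1,hub)"]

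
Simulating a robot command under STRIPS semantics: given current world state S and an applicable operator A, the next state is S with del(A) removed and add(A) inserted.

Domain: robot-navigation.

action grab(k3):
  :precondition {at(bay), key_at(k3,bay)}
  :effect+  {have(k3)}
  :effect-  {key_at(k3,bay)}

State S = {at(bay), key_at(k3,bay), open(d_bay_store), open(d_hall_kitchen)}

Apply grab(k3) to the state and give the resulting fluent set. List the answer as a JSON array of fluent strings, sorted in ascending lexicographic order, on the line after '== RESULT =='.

Progress:
  pre ⊆ S: {at(bay), key_at(k3,bay)} ⊆ S  — applicable
  S \ del = {at(bay), open(d_bay_store), open(d_hall_kitchen)}
  ∪ add   = {at(bay), have(k3), open(d_bay_store), open(d_hall_kitchen)}

== RESULT ==
["at(bay)", "have(k3)", "open(d_bay_store)", "open(d_hall_kitchen)"]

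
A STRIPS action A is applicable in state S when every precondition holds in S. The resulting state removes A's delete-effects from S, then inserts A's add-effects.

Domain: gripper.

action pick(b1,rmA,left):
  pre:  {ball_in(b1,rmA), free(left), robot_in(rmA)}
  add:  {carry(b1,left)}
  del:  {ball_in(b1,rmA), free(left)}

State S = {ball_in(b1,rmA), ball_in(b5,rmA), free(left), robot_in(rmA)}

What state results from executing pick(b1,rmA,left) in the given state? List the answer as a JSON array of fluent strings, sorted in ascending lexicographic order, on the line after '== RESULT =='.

Compute (S \ del) ∪ add:
  pre ⊆ S: {ball_in(b1,rmA), free(left), robot_in(rmA)} ⊆ S  — applicable
  S \ del = {ball_in(b5,rmA), robot_in(rmA)}
  ∪ add   = {ball_in(b5,rmA), carry(b1,left), robot_in(rmA)}

== RESULT ==
["ball_in(b5,rmA)", "carry(b1,left)", "robot_in(rmA)"]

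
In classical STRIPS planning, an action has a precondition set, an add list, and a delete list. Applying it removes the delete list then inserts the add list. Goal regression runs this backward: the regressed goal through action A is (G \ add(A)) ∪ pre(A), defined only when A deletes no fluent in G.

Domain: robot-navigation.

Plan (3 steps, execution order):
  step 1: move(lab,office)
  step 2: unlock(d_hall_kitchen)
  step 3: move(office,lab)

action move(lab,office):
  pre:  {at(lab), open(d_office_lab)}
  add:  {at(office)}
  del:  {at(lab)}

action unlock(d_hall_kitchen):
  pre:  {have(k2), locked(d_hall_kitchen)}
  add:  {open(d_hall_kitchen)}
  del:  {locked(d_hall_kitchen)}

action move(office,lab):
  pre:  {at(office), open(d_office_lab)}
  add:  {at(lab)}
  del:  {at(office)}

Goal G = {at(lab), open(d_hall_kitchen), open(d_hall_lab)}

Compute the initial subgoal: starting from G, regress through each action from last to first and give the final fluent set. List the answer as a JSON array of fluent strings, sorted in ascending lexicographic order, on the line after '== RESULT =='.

Work backward from the goal:
  through step 3 (move(office,lab)): drop {at(lab)}, keep {open(d_hall_kitchen), open(d_hall_lab)}, require {at(office), open(d_office_lab)}
    → {at(office), open(d_hall_kitchen), open(d_hall_lab), open(d_office_lab)}
  through step 2 (unlock(d_hall_kitchen)): drop {open(d_hall_kitchen)}, keep {at(office), open(d_hall_lab), open(d_office_lab)}, require {have(k2), locked(d_hall_kitchen)}
    → {at(office), have(k2), locked(d_hall_kitchen), open(d_hall_lab), open(d_office_lab)}
  through step 1 (move(lab,office)): drop {at(office)}, keep {have(k2), locked(d_hall_kitchen), open(d_hall_lab), open(d_office_lab)}, require {at(lab), open(d_office_lab)}
    → {at(lab), have(k2), locked(d_hall_kitchen), open(d_hall_lab), open(d_office_lab)}

== RESULT ==
["at(lab)", "have(k2)", "locked(d_hall_kitchen)", "open(d_hall_lab)", "open(d_office_lab)"]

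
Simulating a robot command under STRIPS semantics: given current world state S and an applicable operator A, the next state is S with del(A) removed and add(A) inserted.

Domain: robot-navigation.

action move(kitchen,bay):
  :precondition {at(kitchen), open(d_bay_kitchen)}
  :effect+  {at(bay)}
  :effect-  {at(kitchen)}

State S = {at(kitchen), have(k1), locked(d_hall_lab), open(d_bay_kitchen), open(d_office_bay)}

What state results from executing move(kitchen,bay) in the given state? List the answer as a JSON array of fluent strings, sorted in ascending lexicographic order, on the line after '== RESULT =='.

Compute (S \ del) ∪ add:
  pre ⊆ S: {at(kitchen), open(d_bay_kitchen)} ⊆ S  — applicable
  S \ del = {have(k1), locked(d_hall_lab), open(d_bay_kitchen), open(d_office_bay)}
  ∪ add   = {at(bay), have(k1), locked(d_hall_lab), open(d_bay_kitchen), open(d_office_bay)}

== RESULT ==
["at(bay)", "have(k1)", "locked(d_hall_lab)", "open(d_bay_kitchen)", "open(d_office_bay)"]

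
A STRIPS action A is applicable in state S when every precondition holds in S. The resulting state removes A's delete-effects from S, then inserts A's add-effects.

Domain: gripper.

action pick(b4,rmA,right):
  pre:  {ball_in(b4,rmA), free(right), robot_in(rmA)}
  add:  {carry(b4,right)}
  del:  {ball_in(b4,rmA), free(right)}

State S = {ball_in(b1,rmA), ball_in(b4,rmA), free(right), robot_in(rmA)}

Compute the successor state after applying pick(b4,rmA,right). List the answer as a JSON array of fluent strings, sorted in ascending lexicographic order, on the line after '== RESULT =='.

Compute (S \ del) ∪ add:
  pre ⊆ S: {ball_in(b4,rmA), free(right), robot_in(rmA)} ⊆ S  — applicable
  S \ del = {ball_in(b1,rmA), robot_in(rmA)}
  ∪ add   = {ball_in(b1,rmA), carry(b4,right), robot_in(rmA)}

== RESULT ==
["ball_in(b1,rmA)", "carry(b4,right)", "robot_in(rmA)"]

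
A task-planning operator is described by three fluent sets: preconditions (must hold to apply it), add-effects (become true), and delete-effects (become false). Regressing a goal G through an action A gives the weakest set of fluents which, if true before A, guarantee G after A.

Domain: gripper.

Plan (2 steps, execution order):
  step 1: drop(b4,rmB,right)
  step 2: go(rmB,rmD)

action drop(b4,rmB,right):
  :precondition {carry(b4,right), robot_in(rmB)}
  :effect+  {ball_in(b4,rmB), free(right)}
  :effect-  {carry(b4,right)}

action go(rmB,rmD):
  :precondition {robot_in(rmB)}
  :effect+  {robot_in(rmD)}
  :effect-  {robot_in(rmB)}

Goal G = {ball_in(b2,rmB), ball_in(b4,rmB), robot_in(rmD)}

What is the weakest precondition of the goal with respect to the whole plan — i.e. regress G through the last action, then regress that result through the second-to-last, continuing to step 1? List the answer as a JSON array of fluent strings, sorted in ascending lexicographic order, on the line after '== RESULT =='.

Regress step by step:
  through step 2 (go(rmB,rmD)): drop {robot_in(rmD)}, keep {ball_in(b2,rmB), ball_in(b4,rmB)}, require {robot_in(rmB)}
    → {ball_in(b2,rmB), ball_in(b4,rmB), robot_in(rmB)}
  through step 1 (drop(b4,rmB,right)): drop {ball_in(b4,rmB)}, keep {ball_in(b2,rmB), robot_in(rmB)}, require {carry(b4,right), robot_in(rmB)}
    → {ball_in(b2,rmB), carry(b4,right), robot_in(rmB)}

== RESULT ==
["ball_in(b2,rmB)", "carry(b4,right)", "robot_in(rmB)"]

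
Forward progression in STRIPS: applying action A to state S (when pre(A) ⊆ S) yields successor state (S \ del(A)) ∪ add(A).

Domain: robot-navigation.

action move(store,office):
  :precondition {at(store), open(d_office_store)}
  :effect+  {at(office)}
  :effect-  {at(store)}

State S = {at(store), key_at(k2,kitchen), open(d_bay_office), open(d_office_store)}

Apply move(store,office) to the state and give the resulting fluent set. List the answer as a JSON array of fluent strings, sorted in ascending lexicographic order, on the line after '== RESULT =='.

Progress:
  pre ⊆ S: {at(store), open(d_office_store)} ⊆ S  — applicable
  S \ del = {key_at(k2,kitchen), open(d_bay_office), open(d_office_store)}
  ∪ add   = {at(office), key_at(k2,kitchen), open(d_bay_office), open(d_office_store)}

== RESULT ==
["at(office)", "key_at(k2,kitchen)", "open(d_bay_office)", "open(d_office_store)"]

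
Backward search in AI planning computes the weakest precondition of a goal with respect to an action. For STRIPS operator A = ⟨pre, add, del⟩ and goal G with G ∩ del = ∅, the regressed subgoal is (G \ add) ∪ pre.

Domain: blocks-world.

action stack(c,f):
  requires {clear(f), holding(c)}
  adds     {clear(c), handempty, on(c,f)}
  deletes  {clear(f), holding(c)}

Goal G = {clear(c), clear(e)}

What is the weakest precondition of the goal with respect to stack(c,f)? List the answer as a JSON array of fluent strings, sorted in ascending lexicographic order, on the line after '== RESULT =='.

Compute (G \ add) ∪ pre:
  G ∩ del = {}  (empty — regression defined)
  G \ add = {clear(c), clear(e)} \ {clear(c), handempty, on(c,f)} = {clear(e)}
  ∪ pre   = {clear(e)} ∪ {clear(f), holding(c)}
          = {clear(e), clear(f), holding(c)}

== RESULT ==
["clear(e)", "clear(f)", "holding(c)"]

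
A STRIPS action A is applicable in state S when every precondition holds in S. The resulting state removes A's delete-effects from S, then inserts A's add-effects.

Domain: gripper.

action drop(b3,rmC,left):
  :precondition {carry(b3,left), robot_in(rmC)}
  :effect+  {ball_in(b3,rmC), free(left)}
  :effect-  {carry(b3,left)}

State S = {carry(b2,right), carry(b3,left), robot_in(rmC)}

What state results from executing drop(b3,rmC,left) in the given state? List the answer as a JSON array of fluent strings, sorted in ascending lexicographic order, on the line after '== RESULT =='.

Compute (S \ del) ∪ add:
  pre ⊆ S: {carry(b3,left), robot_in(rmC)} ⊆ S  — applicable
  S \ del = {carry(b2,right), robot_in(rmC)}
  ∪ add   = {ball_in(b3,rmC), carry(b2,right), free(left), robot_in(rmC)}

== RESULT ==
["ball_in(b3,rmC)", "carry(b2,right)", "free(left)", "robot_in(rmC)"]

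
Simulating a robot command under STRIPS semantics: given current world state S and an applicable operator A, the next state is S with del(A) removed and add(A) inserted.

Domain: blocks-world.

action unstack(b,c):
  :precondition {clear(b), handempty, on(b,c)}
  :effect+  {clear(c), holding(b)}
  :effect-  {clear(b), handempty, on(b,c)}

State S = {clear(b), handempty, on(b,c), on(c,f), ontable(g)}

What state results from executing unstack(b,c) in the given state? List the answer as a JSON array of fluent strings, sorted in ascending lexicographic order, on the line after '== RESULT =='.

Compute (S \ del) ∪ add:
  pre ⊆ S: {clear(b), handempty, on(b,c)} ⊆ S  — applicable
  S \ del = {on(c,f), ontable(g)}
  ∪ add   = {clear(c), holding(b), on(c,f), ontable(g)}

== RESULT ==
["clear(c)", "holding(b)", "on(c,f)", "ontable(g)"]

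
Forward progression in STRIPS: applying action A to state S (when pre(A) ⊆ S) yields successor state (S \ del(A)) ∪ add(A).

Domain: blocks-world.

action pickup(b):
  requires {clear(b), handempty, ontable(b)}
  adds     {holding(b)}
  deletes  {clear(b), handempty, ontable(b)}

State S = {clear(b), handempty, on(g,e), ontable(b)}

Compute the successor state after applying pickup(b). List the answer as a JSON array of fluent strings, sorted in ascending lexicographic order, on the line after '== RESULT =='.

Compute (S \ del) ∪ add:
  pre ⊆ S: {clear(b), handempty, ontable(b)} ⊆ S  — applicable
  S \ del = {on(g,e)}
  ∪ add   = {holding(b), on(g,e)}

== RESULT ==
["holding(b)", "on(g,e)"]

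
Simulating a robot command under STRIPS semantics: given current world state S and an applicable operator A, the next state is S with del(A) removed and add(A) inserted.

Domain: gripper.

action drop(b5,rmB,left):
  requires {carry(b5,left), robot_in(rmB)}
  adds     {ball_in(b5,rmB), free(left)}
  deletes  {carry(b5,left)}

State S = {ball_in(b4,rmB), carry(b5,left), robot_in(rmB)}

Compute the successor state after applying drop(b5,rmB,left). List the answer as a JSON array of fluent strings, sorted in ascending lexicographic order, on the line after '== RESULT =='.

Compute (S \ del) ∪ add:
  pre ⊆ S: {carry(b5,left), robot_in(rmB)} ⊆ S  — applicable
  S \ del = {ball_in(b4,rmB), robot_in(rmB)}
  ∪ add   = {ball_in(b4,rmB), ball_in(b5,rmB), free(left), robot_in(rmB)}

== RESULT ==
["ball_in(b4,rmB)", "ball_in(b5,rmB)", "free(left)", "robot_in(rmB)"]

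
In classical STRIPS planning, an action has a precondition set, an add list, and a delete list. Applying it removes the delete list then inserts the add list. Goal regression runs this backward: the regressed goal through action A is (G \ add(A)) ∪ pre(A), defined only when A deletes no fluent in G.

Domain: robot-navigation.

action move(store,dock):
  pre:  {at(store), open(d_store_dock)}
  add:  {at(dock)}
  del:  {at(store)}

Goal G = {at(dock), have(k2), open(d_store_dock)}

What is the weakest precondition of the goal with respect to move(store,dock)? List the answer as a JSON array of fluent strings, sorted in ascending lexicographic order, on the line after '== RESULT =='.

Compute (G \ add) ∪ pre:
  G ∩ del = {}  (empty — regression defined)
  G \ add = {at(dock), have(k2), open(d_store_dock)} \ {at(dock)} = {have(k2), open(d_store_dock)}
  ∪ pre   = {have(k2), open(d_store_dock)} ∪ {at(store), open(d_store_dock)}
          = {at(store), have(k2), open(d_store_dock)}

== RESULT ==
["at(store)", "have(k2)", "open(d_store_dock)"]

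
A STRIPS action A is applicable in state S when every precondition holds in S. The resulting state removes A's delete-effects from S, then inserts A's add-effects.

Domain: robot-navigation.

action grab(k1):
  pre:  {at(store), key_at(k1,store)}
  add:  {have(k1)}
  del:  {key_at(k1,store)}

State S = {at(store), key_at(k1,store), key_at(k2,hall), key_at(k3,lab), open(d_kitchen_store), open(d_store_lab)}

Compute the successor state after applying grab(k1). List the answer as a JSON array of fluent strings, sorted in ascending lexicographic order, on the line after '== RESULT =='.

Progress:
  pre ⊆ S: {at(store), key_at(k1,store)} ⊆ S  — applicable
  S \ del = {at(store), key_at(k2,hall), key_at(k3,lab), open(d_kitchen_store), open(d_store_lab)}
  ∪ add   = {at(store), have(k1), key_at(k2,hall), key_at(k3,lab), open(d_kitchen_store), open(d_store_lab)}

== RESULT ==
["at(store)", "have(k1)", "key_at(k2,hall)", "key_at(k3,lab)", "open(d_kitchen_store)", "open(d_store_lab)"]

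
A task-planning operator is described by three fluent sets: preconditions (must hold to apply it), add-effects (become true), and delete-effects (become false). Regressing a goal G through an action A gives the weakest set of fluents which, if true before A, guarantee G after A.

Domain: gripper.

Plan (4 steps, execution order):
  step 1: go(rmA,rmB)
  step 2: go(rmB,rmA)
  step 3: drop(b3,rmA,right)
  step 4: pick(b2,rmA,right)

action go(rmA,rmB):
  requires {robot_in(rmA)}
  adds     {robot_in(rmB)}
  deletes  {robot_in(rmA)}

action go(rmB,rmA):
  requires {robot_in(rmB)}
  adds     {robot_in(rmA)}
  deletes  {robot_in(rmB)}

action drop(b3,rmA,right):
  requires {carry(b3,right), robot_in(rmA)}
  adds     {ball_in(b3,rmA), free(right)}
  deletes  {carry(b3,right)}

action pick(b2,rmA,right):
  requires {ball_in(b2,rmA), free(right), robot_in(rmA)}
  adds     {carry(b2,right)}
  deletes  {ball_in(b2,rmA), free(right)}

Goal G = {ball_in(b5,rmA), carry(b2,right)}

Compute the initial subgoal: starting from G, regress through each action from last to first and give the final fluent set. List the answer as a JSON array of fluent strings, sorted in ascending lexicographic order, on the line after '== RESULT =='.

Regress step by step:
  through step 4 (pick(b2,rmA,right)): drop {carry(b2,right)}, keep {ball_in(b5,rmA)}, require {ball_in(b2,rmA), free(right), robot_in(rmA)}
    → {ball_in(b2,rmA), ball_in(b5,rmA), free(right), robot_in(rmA)}
  through step 3 (drop(b3,rmA,right)): drop {free(right)}, keep {ball_in(b2,rmA), ball_in(b5,rmA), robot_in(rmA)}, require {carry(b3,right), robot_in(rmA)}
    → {ball_in(b2,rmA), ball_in(b5,rmA), carry(b3,right), robot_in(rmA)}
  through step 2 (go(rmB,rmA)): drop {robot_in(rmA)}, keep {ball_in(b2,rmA), ball_in(b5,rmA), carry(b3,right)}, require {robot_in(rmB)}
    → {ball_in(b2,rmA), ball_in(b5,rmA), carry(b3,right), robot_in(rmB)}
  through step 1 (go(rmA,rmB)): drop {robot_in(rmB)}, keep {ball_in(b2,rmA), ball_in(b5,rmA), carry(b3,right)}, require {robot_in(rmA)}
    → {ball_in(b2,rmA), ball_in(b5,rmA), carry(b3,right), robot_in(rmA)}

== RESULT ==
["ball_in(b2,rmA)", "ball_in(b5,rmA)", "carry(b3,right)", "robot_in(rmA)"]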